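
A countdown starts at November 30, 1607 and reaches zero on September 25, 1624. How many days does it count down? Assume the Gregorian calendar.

Nov 30, 1607 → Nov 30, 1608: 366 days (Feb 29, 1608 is in that span).
Nov 30, 1608 → Nov 30, 1609: 365 days.
Nov 30, 1609 → Nov 30, 1610: 365 days.
Nov 30, 1610 → Nov 30, 1611: 365 days.
Nov 30, 1611 → Nov 30, 1612: 366 days (Feb 29, 1612 is in that span).
Nov 30, 1612 → Nov 30, 1613: 365 days.
Nov 30, 1613 → Nov 30, 1614: 365 days.
Nov 30, 1614 → Nov 30, 1615: 365 days.
Nov 30, 1615 → Nov 30, 1616: 366 days (Feb 29, 1616 is in that span).
Nov 30, 1616 → Nov 30, 1617: 365 days.
Nov 30, 1617 → Nov 30, 1618: 365 days.
Nov 30, 1618 → Nov 30, 1619: 365 days.
Nov 30, 1619 → Nov 30, 1620: 366 days (Feb 29, 1620 is in that span).
Nov 30, 1620 → Nov 30, 1621: 365 days.
Nov 30, 1621 → Nov 30, 1622: 365 days.
Nov 30, 1622 → Nov 30, 1623: 365 days.
Nov 30, 1623 → Dec 30, 1623: 30 days (November has 30).
Dec 30, 1623 → Jan 30, 1624: 31 days (December has 31).
Jan 30, 1624 → Feb 29, 1624: 30 days (January has 31).
Feb 29, 1624 → Mar 29, 1624: 29 days (February has 29).
Mar 29, 1624 → Apr 29, 1624: 31 days (March has 31).
Apr 29, 1624 → May 29, 1624: 30 days (April has 30).
May 29, 1624 → Jun 29, 1624: 31 days (May has 31).
Jun 29, 1624 → Jul 29, 1624: 30 days (June has 30).
Jul 29, 1624 → Aug 29, 1624: 31 days (July has 31).
Aug 29, 1624 → Sep 25, 1624: 27 days.
Total: 6144 days.

6144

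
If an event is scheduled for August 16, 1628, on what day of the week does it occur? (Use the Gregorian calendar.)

Doomsday rule: the anchor day for the 1600s is Tuesday. For year 28: 28÷12 = 2 r 4, and 4÷4 = 1, so 2+4+1 = 7.
Tuesday + 7 ≡ Tuesday — that's 1628's doomsday.
In August the doomsday date is Aug 8.
Aug 16 is 8 days after Aug 8; 8 mod 7 = 1, so Tuesday + 1 = Wednesday.

Wednesday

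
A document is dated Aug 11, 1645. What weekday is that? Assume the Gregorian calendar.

Doomsday rule: the anchor day for the 1600s is Tuesday. For year 45: 45÷12 = 3 r 9, and 9÷4 = 2, so 3+9+2 = 14.
Tuesday + 14 ≡ Tuesday — that's 1645's doomsday.
In August the doomsday date is Aug 8.
Aug 11 is 3 days after Aug 8; 3 mod 7 = 3, so Tuesday + 3 = Friday.

Friday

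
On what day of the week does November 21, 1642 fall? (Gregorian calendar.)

Friday

Doomsday rule: the anchor day for the 1600s is Tuesday. For year 42: 42÷12 = 3 r 6, and 6÷4 = 1, so 3+6+1 = 10.
Tuesday + 10 ≡ Friday — that's 1642's doomsday.
In November the doomsday date is Nov 7.
Nov 21 is 14 days after Nov 7; 14 mod 7 = 0, so Friday + 0 = Friday.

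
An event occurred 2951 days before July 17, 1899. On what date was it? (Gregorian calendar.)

−365 (one year) → Jul 17, 1898 (2586 left).
−365 (one year) → Jul 17, 1897 (2221 left).
−365 (one year) → Jul 17, 1896 (1856 left).
−366 (one year; includes Feb 29, 1896) → Jul 17, 1895 (1490 left).
−365 (one year) → Jul 17, 1894 (1125 left).
−365 (one year) → Jul 17, 1893 (760 left).
−365 (one year) → Jul 17, 1892 (395 left).
−17 → Jun 30, 1892 (end of Jun, 30 days; 378 left).
−30 → May 31, 1892 (end of May, 31 days; 348 left).
−31 → Apr 30, 1892 (end of Apr, 30 days; 317 left).
−30 → Mar 31, 1892 (end of Mar, 31 days; 287 left).
−31 → Feb 29, 1892 (end of Feb, 29 days; 256 left).
−29 → Jan 31, 1892 (end of Jan, 31 days; 227 left).
−31 → Dec 31, 1891 (end of Dec, 31 days; 196 left).
−31 → Nov 30, 1891 (end of Nov, 30 days; 165 left).
−30 → Oct 31, 1891 (end of Oct, 31 days; 135 left).
−31 → Sep 30, 1891 (end of Sep, 30 days; 104 left).
−30 → Aug 31, 1891 (end of Aug, 31 days; 74 left).
−31 → Jul 31, 1891 (end of Jul, 31 days; 43 left).
−31 → Jun 30, 1891 (end of Jun, 30 days; 12 left).
−12 → Jun 18, 1891.

June 18, 1891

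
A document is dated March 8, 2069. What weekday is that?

Doomsday rule: the anchor day for the 2000s is Tuesday. For year 69: 69÷12 = 5 r 9, and 9÷4 = 2, so 5+9+2 = 16.
Tuesday + 16 ≡ Thursday — that's 2069's doomsday.
In March the doomsday date is Mar 14.
Mar 8 is 6 days before Mar 14; 6 mod 7 = 6, so Thursday − 6 = Friday.

Friday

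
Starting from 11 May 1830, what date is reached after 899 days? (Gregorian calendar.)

October 26, 1832

+365 (one year) → May 11, 1831 (534 left).
+366 (one year; includes Feb 29, 1832) → May 11, 1832 (168 left).
May has 31 days: +21 → Jun 1, 1832 (147 left).
Jun has 30 days: +30 → Jul 1, 1832 (117 left).
Jul has 31 days: +31 → Aug 1, 1832 (86 left).
Aug has 31 days: +31 → Sep 1, 1832 (55 left).
Sep has 30 days: +30 → Oct 1, 1832 (25 left).
+25 → Oct 26, 1832.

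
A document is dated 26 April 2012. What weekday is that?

Doomsday rule: the anchor day for the 2000s is Tuesday. For year 12: 12÷12 = 1 r 0, and 0÷4 = 0, so 1+0+0 = 1.
Tuesday + 1 ≡ Wednesday — that's 2012's doomsday.
In April the doomsday date is Apr 4.
Apr 26 is 22 days after Apr 4; 22 mod 7 = 1, so Wednesday + 1 = Thursday.

Thursday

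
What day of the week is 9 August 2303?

Doomsday rule: the anchor day for the 2300s is Wednesday. For year 03: 3÷12 = 0 r 3, and 3÷4 = 0, so 0+3+0 = 3.
Wednesday + 3 ≡ Saturday — that's 2303's doomsday.
In August the doomsday date is Aug 8.
Aug 9 is 1 day after Aug 8; 1 mod 7 = 1, so Saturday + 1 = Sunday.

Sunday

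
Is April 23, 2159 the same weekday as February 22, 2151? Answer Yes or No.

Yes

From Feb 22, 2151 to Apr 23, 2159 is 2982 days.
2982 mod 7 = 0, so they are the same weekday.
(Feb 22, 2151 is a Monday; Apr 23, 2159 is a Monday.)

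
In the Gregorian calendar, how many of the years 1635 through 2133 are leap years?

Multiples of 4 in [1635,2133]: 125.
Of those, multiples of 100: 5 (not leap unless ÷400).
Multiples of 400: 1.
Leap years = 125 − 5 + 1 = 121.

121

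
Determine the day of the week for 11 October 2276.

Wednesday

Doomsday rule: the anchor day for the 2200s is Friday. For year 76: 76÷12 = 6 r 4, and 4÷4 = 1, so 6+4+1 = 11.
Friday + 11 ≡ Tuesday — that's 2276's doomsday.
In October the doomsday date is Oct 10.
Oct 11 is 1 day after Oct 10; 1 mod 7 = 1, so Tuesday + 1 = Wednesday.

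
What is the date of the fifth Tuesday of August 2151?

August 1, 2151 is a Sunday.
The first Tuesday is therefore August 3 (2 days later).
The fifth Tuesday is 3 + 4×7 = August 31.

August 31, 2151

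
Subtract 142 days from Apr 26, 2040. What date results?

−26 → Mar 31, 2040 (end of Mar, 31 days; 116 left).
−31 → Feb 29, 2040 (end of Feb, 29 days; 85 left).
−29 → Jan 31, 2040 (end of Jan, 31 days; 56 left).
−31 → Dec 31, 2039 (end of Dec, 31 days; 25 left).
−25 → Dec 6, 2039.

December 6, 2039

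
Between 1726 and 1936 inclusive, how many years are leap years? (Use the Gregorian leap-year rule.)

Multiples of 4 in [1726,1936]: 53.
Of those, multiples of 100: 2 (not leap unless ÷400).
Multiples of 400: 0.
Leap years = 53 − 2 + 0 = 51.

51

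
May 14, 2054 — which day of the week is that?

Doomsday rule: the anchor day for the 2000s is Tuesday. For year 54: 54÷12 = 4 r 6, and 6÷4 = 1, so 4+6+1 = 11.
Tuesday + 11 ≡ Saturday — that's 2054's doomsday.
In May the doomsday date is May 9.
May 14 is 5 days after May 9; 5 mod 7 = 5, so Saturday + 5 = Thursday.

Thursday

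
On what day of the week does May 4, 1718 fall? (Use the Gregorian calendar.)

Doomsday rule: the anchor day for the 1700s is Sunday. For year 18: 18÷12 = 1 r 6, and 6÷4 = 1, so 1+6+1 = 8.
Sunday + 8 ≡ Monday — that's 1718's doomsday.
In May the doomsday date is May 9.
May 4 is 5 days before May 9; 5 mod 7 = 5, so Monday − 5 = Wednesday.

Wednesday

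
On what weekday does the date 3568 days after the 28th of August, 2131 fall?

Sunday

First find the weekday of Aug 28, 2131. Doomsday rule: the anchor day for the 2100s is Sunday. For year 31: 31÷12 = 2 r 7, and 7÷4 = 1, so 2+7+1 = 10.
Sunday + 10 ≡ Wednesday — that's 2131's doomsday.
In August the doomsday date is Aug 8.
Aug 28 is 20 days after Aug 8; 20 mod 7 = 6, so Wednesday + 6 = Tuesday.
3568 mod 7 = 5, so 3568 days after a Tuesday is Tuesday + 5 = Sunday.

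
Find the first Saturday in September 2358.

September 1, 2358 is a Monday.
The first Saturday is therefore September 6 (5 days later).

September 6, 2358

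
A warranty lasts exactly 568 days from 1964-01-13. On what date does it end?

August 3, 1965

+366 (one year; includes Feb 29, 1964) → Jan 13, 1965 (202 left).
Jan has 31 days: +19 → Feb 1, 1965 (183 left).
Feb has 28 days: +28 → Mar 1, 1965 (155 left).
Mar has 31 days: +31 → Apr 1, 1965 (124 left).
Apr has 30 days: +30 → May 1, 1965 (94 left).
May has 31 days: +31 → Jun 1, 1965 (63 left).
Jun has 30 days: +30 → Jul 1, 1965 (33 left).
Jul has 31 days: +31 → Aug 1, 1965 (2 left).
+2 → Aug 3, 1965.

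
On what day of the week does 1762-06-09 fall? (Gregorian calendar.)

Doomsday rule: the anchor day for the 1700s is Sunday. For year 62: 62÷12 = 5 r 2, and 2÷4 = 0, so 5+2+0 = 7.
Sunday + 7 ≡ Sunday — that's 1762's doomsday.
In June the doomsday date is Jun 6.
Jun 9 is 3 days after Jun 6; 3 mod 7 = 3, so Sunday + 3 = Wednesday.

Wednesday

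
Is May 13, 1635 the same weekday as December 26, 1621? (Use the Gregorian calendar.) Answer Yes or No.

From Dec 26, 1621 to May 13, 1635 is 4886 days.
4886 mod 7 = 0, so they are the same weekday.
(Dec 26, 1621 is a Sunday; May 13, 1635 is a Sunday.)

Yes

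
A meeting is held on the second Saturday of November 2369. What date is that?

November 8, 2369

November 1, 2369 is a Saturday.
The first Saturday is therefore November 1 (same day).
The second Saturday is 1 + 1×7 = November 8.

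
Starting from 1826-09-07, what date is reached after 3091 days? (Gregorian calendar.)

February 23, 1835

+365 (one year) → Sep 7, 1827 (2726 left).
+366 (one year; includes Feb 29, 1828) → Sep 7, 1828 (2360 left).
+365 (one year) → Sep 7, 1829 (1995 left).
+365 (one year) → Sep 7, 1830 (1630 left).
+365 (one year) → Sep 7, 1831 (1265 left).
+366 (one year; includes Feb 29, 1832) → Sep 7, 1832 (899 left).
+365 (one year) → Sep 7, 1833 (534 left).
+365 (one year) → Sep 7, 1834 (169 left).
Sep has 30 days: +24 → Oct 1, 1834 (145 left).
Oct has 31 days: +31 → Nov 1, 1834 (114 left).
Nov has 30 days: +30 → Dec 1, 1834 (84 left).
Dec has 31 days: +31 → Jan 1, 1835 (53 left).
Jan has 31 days: +31 → Feb 1, 1835 (22 left).
+22 → Feb 23, 1835.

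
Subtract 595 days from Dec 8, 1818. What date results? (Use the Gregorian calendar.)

−365 (one year) → Dec 8, 1817 (230 left).
−8 → Nov 30, 1817 (end of Nov, 30 days; 222 left).
−30 → Oct 31, 1817 (end of Oct, 31 days; 192 left).
−31 → Sep 30, 1817 (end of Sep, 30 days; 161 left).
−30 → Aug 31, 1817 (end of Aug, 31 days; 131 left).
−31 → Jul 31, 1817 (end of Jul, 31 days; 100 left).
−31 → Jun 30, 1817 (end of Jun, 30 days; 69 left).
−30 → May 31, 1817 (end of May, 31 days; 39 left).
−31 → Apr 30, 1817 (end of Apr, 30 days; 8 left).
−8 → Apr 22, 1817.

April 22, 1817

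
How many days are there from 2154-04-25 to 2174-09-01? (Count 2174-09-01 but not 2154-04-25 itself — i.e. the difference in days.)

Apr 25, 2154 → Apr 25, 2155: 365 days.
Apr 25, 2155 → Apr 25, 2156: 366 days (Feb 29, 2156 is in that span).
Apr 25, 2156 → Apr 25, 2157: 365 days.
Apr 25, 2157 → Apr 25, 2158: 365 days.
Apr 25, 2158 → Apr 25, 2159: 365 days.
Apr 25, 2159 → Apr 25, 2160: 366 days (Feb 29, 2160 is in that span).
Apr 25, 2160 → Apr 25, 2161: 365 days.
Apr 25, 2161 → Apr 25, 2162: 365 days.
Apr 25, 2162 → Apr 25, 2163: 365 days.
Apr 25, 2163 → Apr 25, 2164: 366 days (Feb 29, 2164 is in that span).
Apr 25, 2164 → Apr 25, 2165: 365 days.
Apr 25, 2165 → Apr 25, 2166: 365 days.
Apr 25, 2166 → Apr 25, 2167: 365 days.
Apr 25, 2167 → Apr 25, 2168: 366 days (Feb 29, 2168 is in that span).
Apr 25, 2168 → Apr 25, 2169: 365 days.
Apr 25, 2169 → Apr 25, 2170: 365 days.
Apr 25, 2170 → Apr 25, 2171: 365 days.
Apr 25, 2171 → Apr 25, 2172: 366 days (Feb 29, 2172 is in that span).
Apr 25, 2172 → Apr 25, 2173: 365 days.
Apr 25, 2173 → Apr 25, 2174: 365 days.
Apr 25, 2174 → May 25, 2174: 30 days (April has 30).
May 25, 2174 → Jun 25, 2174: 31 days (May has 31).
Jun 25, 2174 → Jul 25, 2174: 30 days (June has 30).
Jul 25, 2174 → Aug 25, 2174: 31 days (July has 31).
Aug 25, 2174 → Sep 1, 2174: 7 days.
Total: 7434 days.

7434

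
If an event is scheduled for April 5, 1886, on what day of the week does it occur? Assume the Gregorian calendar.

Doomsday rule: the anchor day for the 1800s is Friday. For year 86: 86÷12 = 7 r 2, and 2÷4 = 0, so 7+2+0 = 9.
Friday + 9 ≡ Sunday — that's 1886's doomsday.
In April the doomsday date is Apr 4.
Apr 5 is 1 day after Apr 4; 1 mod 7 = 1, so Sunday + 1 = Monday.

Monday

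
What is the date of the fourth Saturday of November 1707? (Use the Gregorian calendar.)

November 1, 1707 is a Tuesday.
The first Saturday is therefore November 5 (4 days later).
The fourth Saturday is 5 + 3×7 = November 26.

November 26, 1707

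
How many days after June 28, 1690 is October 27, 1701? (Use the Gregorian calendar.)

4138

Jun 28, 1690 → Jun 28, 1691: 365 days.
Jun 28, 1691 → Jun 28, 1692: 366 days (Feb 29, 1692 is in that span).
Jun 28, 1692 → Jun 28, 1693: 365 days.
Jun 28, 1693 → Jun 28, 1694: 365 days.
Jun 28, 1694 → Jun 28, 1695: 365 days.
Jun 28, 1695 → Jun 28, 1696: 366 days (Feb 29, 1696 is in that span).
Jun 28, 1696 → Jun 28, 1697: 365 days.
Jun 28, 1697 → Jun 28, 1698: 365 days.
Jun 28, 1698 → Jun 28, 1699: 365 days.
Jun 28, 1699 → Jun 28, 1700: 365 days.
Jun 28, 1700 → Jun 28, 1701: 365 days.
Jun 28, 1701 → Jul 28, 1701: 30 days (June has 30).
Jul 28, 1701 → Aug 28, 1701: 31 days (July has 31).
Aug 28, 1701 → Sep 28, 1701: 31 days (August has 31).
Sep 28, 1701 → Oct 27, 1701: 29 days.
Total: 4138 days.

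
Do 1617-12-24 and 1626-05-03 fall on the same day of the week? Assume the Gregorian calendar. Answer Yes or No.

From Dec 24, 1617 to May 3, 1626 is 3052 days.
3052 mod 7 = 0, so they are the same weekday.
(Dec 24, 1617 is a Sunday; May 3, 1626 is a Sunday.)

Yes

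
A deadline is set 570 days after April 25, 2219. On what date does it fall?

+366 (one year; includes Feb 29, 2220) → Apr 25, 2220 (204 left).
Apr has 30 days: +6 → May 1, 2220 (198 left).
May has 31 days: +31 → Jun 1, 2220 (167 left).
Jun has 30 days: +30 → Jul 1, 2220 (137 left).
Jul has 31 days: +31 → Aug 1, 2220 (106 left).
Aug has 31 days: +31 → Sep 1, 2220 (75 left).
Sep has 30 days: +30 → Oct 1, 2220 (45 left).
Oct has 31 days: +31 → Nov 1, 2220 (14 left).
+14 → Nov 15, 2220.

November 15, 2220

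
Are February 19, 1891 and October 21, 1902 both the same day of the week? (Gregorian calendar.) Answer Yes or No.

From Feb 19, 1891 to Oct 21, 1902 is 4261 days.
4261 mod 7 = 5, so they are different weekdays.
(Feb 19, 1891 is a Thursday; Oct 21, 1902 is a Tuesday.)

No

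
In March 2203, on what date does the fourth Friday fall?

March 25, 2203

March 1, 2203 is a Tuesday.
The first Friday is therefore March 4 (3 days later).
The fourth Friday is 4 + 3×7 = March 25.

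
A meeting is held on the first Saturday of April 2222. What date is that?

April 6, 2222

April 1, 2222 is a Monday.
The first Saturday is therefore April 6 (5 days later).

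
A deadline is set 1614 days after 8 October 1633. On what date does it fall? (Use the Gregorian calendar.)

March 10, 1638

+365 (one year) → Oct 8, 1634 (1249 left).
+365 (one year) → Oct 8, 1635 (884 left).
+366 (one year; includes Feb 29, 1636) → Oct 8, 1636 (518 left).
+365 (one year) → Oct 8, 1637 (153 left).
Oct has 31 days: +24 → Nov 1, 1637 (129 left).
Nov has 30 days: +30 → Dec 1, 1637 (99 left).
Dec has 31 days: +31 → Jan 1, 1638 (68 left).
Jan has 31 days: +31 → Feb 1, 1638 (37 left).
Feb has 28 days: +28 → Mar 1, 1638 (9 left).
+9 → Mar 10, 1638.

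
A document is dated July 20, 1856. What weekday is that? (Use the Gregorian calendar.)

Doomsday rule: the anchor day for the 1800s is Friday. For year 56: 56÷12 = 4 r 8, and 8÷4 = 2, so 4+8+2 = 14.
Friday + 14 ≡ Friday — that's 1856's doomsday.
In July the doomsday date is Jul 11.
Jul 20 is 9 days after Jul 11; 9 mod 7 = 2, so Friday + 2 = Sunday.

Sunday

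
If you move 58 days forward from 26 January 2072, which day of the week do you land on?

Thursday

First find the weekday of Jan 26, 2072. Doomsday rule: the anchor day for the 2000s is Tuesday. For year 72: 72÷12 = 6 r 0, and 0÷4 = 0, so 6+0+0 = 6.
Tuesday + 6 ≡ Monday — that's 2072's doomsday.
In January the doomsday date is Jan 4 (2072 is a leap year (divisible by 4)).
Jan 26 is 22 days after Jan 4; 22 mod 7 = 1, so Monday + 1 = Tuesday.
58 mod 7 = 2, so 58 days after a Tuesday is Tuesday + 2 = Thursday.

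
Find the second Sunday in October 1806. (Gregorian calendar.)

October 1, 1806 is a Wednesday.
The first Sunday is therefore October 5 (4 days later).
The second Sunday is 5 + 1×7 = October 12.

October 12, 1806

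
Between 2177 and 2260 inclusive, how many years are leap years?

Multiples of 4 in [2177,2260]: 21.
Of those, multiples of 100: 1 (not leap unless ÷400).
Multiples of 400: 0.
Leap years = 21 − 1 + 0 = 20.

20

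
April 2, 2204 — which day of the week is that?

Doomsday rule: the anchor day for the 2200s is Friday. For year 04: 4÷12 = 0 r 4, and 4÷4 = 1, so 0+4+1 = 5.
Friday + 5 ≡ Wednesday — that's 2204's doomsday.
In April the doomsday date is Apr 4.
Apr 2 is 2 days before Apr 4; 2 mod 7 = 2, so Wednesday − 2 = Monday.

Monday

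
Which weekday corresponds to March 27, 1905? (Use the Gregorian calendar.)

January 1, 1905 is a Sunday.
Jan 1, 1905 → Feb 1, 1905: 31 days (January has 31).
Feb 1, 1905 → Mar 1, 1905: 28 days (February has 28).
Mar 1, 1905 → Mar 27, 1905: 26 days.
Total: 85 days.
85 mod 7 = 1, so Sunday + 1 = Monday.

Monday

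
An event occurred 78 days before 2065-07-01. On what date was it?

April 14, 2065

−1 → Jun 30, 2065 (end of Jun, 30 days; 77 left).
−30 → May 31, 2065 (end of May, 31 days; 47 left).
−31 → Apr 30, 2065 (end of Apr, 30 days; 16 left).
−16 → Apr 14, 2065.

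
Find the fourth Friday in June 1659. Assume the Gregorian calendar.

June 1, 1659 is a Sunday.
The first Friday is therefore June 6 (5 days later).
The fourth Friday is 6 + 3×7 = June 27.

June 27, 1659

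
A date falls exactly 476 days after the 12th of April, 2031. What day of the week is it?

Saturday

First find the weekday of Apr 12, 2031. Doomsday rule: the anchor day for the 2000s is Tuesday. For year 31: 31÷12 = 2 r 7, and 7÷4 = 1, so 2+7+1 = 10.
Tuesday + 10 ≡ Friday — that's 2031's doomsday.
In April the doomsday date is Apr 4.
Apr 12 is 8 days after Apr 4; 8 mod 7 = 1, so Friday + 1 = Saturday.
476 mod 7 = 0, so 476 days after a Saturday is Saturday + 0 = Saturday.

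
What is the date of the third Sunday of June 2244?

June 1, 2244 is a Saturday.
The first Sunday is therefore June 2 (1 days later).
The third Sunday is 2 + 2×7 = June 16.

June 16, 2244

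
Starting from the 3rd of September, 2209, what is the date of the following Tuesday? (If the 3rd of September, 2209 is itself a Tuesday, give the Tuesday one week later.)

Sep 3, 2209 is a Sunday.
From Sunday to the next Tuesday is 2 days.
Sep 3, 2209 + 2 = Sep 5, 2209.

September 5, 2209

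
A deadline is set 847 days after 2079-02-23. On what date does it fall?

+365 (one year) → Feb 23, 2080 (482 left).
+366 (one year; includes Feb 29, 2080) → Feb 23, 2081 (116 left).
Feb has 28 days: +6 → Mar 1, 2081 (110 left).
Mar has 31 days: +31 → Apr 1, 2081 (79 left).
Apr has 30 days: +30 → May 1, 2081 (49 left).
May has 31 days: +31 → Jun 1, 2081 (18 left).
+18 → Jun 19, 2081.

June 19, 2081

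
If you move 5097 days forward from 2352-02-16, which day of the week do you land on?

First find the weekday of Feb 16, 2352. Doomsday rule: the anchor day for the 2300s is Wednesday. For year 52: 52÷12 = 4 r 4, and 4÷4 = 1, so 4+4+1 = 9.
Wednesday + 9 ≡ Friday — that's 2352's doomsday.
In February the doomsday date is Feb 29 (2352 is a leap year (divisible by 4)).
Feb 16 is 13 days before Feb 29; 13 mod 7 = 6, so Friday − 6 = Saturday.
5097 mod 7 = 1, so 5097 days after a Saturday is Saturday + 1 = Sunday.

Sunday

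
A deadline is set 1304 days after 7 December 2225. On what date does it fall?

+365 (one year) → Dec 7, 2226 (939 left).
+365 (one year) → Dec 7, 2227 (574 left).
+366 (one year; includes Feb 29, 2228) → Dec 7, 2228 (208 left).
Dec has 31 days: +25 → Jan 1, 2229 (183 left).
Jan has 31 days: +31 → Feb 1, 2229 (152 left).
Feb has 28 days: +28 → Mar 1, 2229 (124 left).
Mar has 31 days: +31 → Apr 1, 2229 (93 left).
Apr has 30 days: +30 → May 1, 2229 (63 left).
May has 31 days: +31 → Jun 1, 2229 (32 left).
Jun has 30 days: +30 → Jul 1, 2229 (2 left).
+2 → Jul 3, 2229.

July 3, 2229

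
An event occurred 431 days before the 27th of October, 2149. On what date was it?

−365 (one year) → Oct 27, 2148 (66 left).
−27 → Sep 30, 2148 (end of Sep, 30 days; 39 left).
−30 → Aug 31, 2148 (end of Aug, 31 days; 9 left).
−9 → Aug 22, 2148.

August 22, 2148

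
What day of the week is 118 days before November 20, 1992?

Saturday

First find the weekday of Nov 20, 1992. Doomsday rule: the anchor day for the 1900s is Wednesday. For year 92: 92÷12 = 7 r 8, and 8÷4 = 2, so 7+8+2 = 17.
Wednesday + 17 ≡ Saturday — that's 1992's doomsday.
In November the doomsday date is Nov 7.
Nov 20 is 13 days after Nov 7; 13 mod 7 = 6, so Saturday + 6 = Friday.
118 mod 7 = 6, so 118 days before a Friday is Friday − 6 = Saturday.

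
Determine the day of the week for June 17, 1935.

Doomsday rule: the anchor day for the 1900s is Wednesday. For year 35: 35÷12 = 2 r 11, and 11÷4 = 2, so 2+11+2 = 15.
Wednesday + 15 ≡ Thursday — that's 1935's doomsday.
In June the doomsday date is Jun 6.
Jun 17 is 11 days after Jun 6; 11 mod 7 = 4, so Thursday + 4 = Monday.

Monday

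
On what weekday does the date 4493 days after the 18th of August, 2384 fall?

Friday

Aug 18, 2384 is a Saturday.
4493 mod 7 = 6, so 4493 days after a Saturday is Saturday + 6 = Friday.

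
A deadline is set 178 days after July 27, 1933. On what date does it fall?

Jul has 31 days: +5 → Aug 1, 1933 (173 left).
Aug has 31 days: +31 → Sep 1, 1933 (142 left).
Sep has 30 days: +30 → Oct 1, 1933 (112 left).
Oct has 31 days: +31 → Nov 1, 1933 (81 left).
Nov has 30 days: +30 → Dec 1, 1933 (51 left).
Dec has 31 days: +31 → Jan 1, 1934 (20 left).
+20 → Jan 21, 1934.

January 21, 1934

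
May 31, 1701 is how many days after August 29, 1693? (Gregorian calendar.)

2831

Aug 29, 1693 → Aug 29, 1694: 365 days.
Aug 29, 1694 → Aug 29, 1695: 365 days.
Aug 29, 1695 → Aug 29, 1696: 366 days (Feb 29, 1696 is in that span).
Aug 29, 1696 → Aug 29, 1697: 365 days.
Aug 29, 1697 → Aug 29, 1698: 365 days.
Aug 29, 1698 → Aug 29, 1699: 365 days.
Aug 29, 1699 → Aug 29, 1700: 365 days.
Aug 29, 1700 → Sep 29, 1700: 31 days (August has 31).
Sep 29, 1700 → Oct 29, 1700: 30 days (September has 30).
Oct 29, 1700 → Nov 29, 1700: 31 days (October has 31).
Nov 29, 1700 → Dec 29, 1700: 30 days (November has 30).
Dec 29, 1700 → Jan 29, 1701: 31 days (December has 31).
Jan 29, 1701 → Feb 28, 1701: 30 days (January has 31).
Feb 28, 1701 → Mar 28, 1701: 28 days (February has 28).
Mar 28, 1701 → Apr 28, 1701: 31 days (March has 31).
Apr 28, 1701 → May 28, 1701: 30 days (April has 30).
May 28, 1701 → May 31, 1701: 3 days.
Total: 2831 days.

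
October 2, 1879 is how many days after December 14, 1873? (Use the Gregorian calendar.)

Dec 14, 1873 → Dec 14, 1874: 365 days.
Dec 14, 1874 → Dec 14, 1875: 365 days.
Dec 14, 1875 → Dec 14, 1876: 366 days (Feb 29, 1876 is in that span).
Dec 14, 1876 → Dec 14, 1877: 365 days.
Dec 14, 1877 → Dec 14, 1878: 365 days.
Dec 14, 1878 → Jan 14, 1879: 31 days (December has 31).
Jan 14, 1879 → Feb 14, 1879: 31 days (January has 31).
Feb 14, 1879 → Mar 14, 1879: 28 days (February has 28).
Mar 14, 1879 → Apr 14, 1879: 31 days (March has 31).
Apr 14, 1879 → May 14, 1879: 30 days (April has 30).
May 14, 1879 → Jun 14, 1879: 31 days (May has 31).
Jun 14, 1879 → Jul 14, 1879: 30 days (June has 30).
Jul 14, 1879 → Aug 14, 1879: 31 days (July has 31).
Aug 14, 1879 → Sep 14, 1879: 31 days (August has 31).
Sep 14, 1879 → Oct 2, 1879: 18 days.
Total: 2118 days.

2118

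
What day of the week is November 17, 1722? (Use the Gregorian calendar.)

Tuesday

Doomsday rule: the anchor day for the 1700s is Sunday. For year 22: 22÷12 = 1 r 10, and 10÷4 = 2, so 1+10+2 = 13.
Sunday + 13 ≡ Saturday — that's 1722's doomsday.
In November the doomsday date is Nov 7.
Nov 17 is 10 days after Nov 7; 10 mod 7 = 3, so Saturday + 3 = Tuesday.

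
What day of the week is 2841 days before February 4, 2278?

Feb 4, 2278 is a Monday.
2841 mod 7 = 6, so 2841 days before a Monday is Monday − 6 = Tuesday.

Tuesday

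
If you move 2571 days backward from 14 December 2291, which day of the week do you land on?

Saturday

Dec 14, 2291 is a Monday.
2571 mod 7 = 2, so 2571 days before a Monday is Monday − 2 = Saturday.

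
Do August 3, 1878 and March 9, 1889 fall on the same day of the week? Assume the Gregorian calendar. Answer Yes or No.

From Aug 3, 1878 to Mar 9, 1889 is 3871 days.
3871 mod 7 = 0, so they are the same weekday.
(Aug 3, 1878 is a Saturday; Mar 9, 1889 is a Saturday.)

Yes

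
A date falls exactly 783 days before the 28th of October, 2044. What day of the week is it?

Oct 28, 2044 is a Friday.
783 mod 7 = 6, so 783 days before a Friday is Friday − 6 = Saturday.

Saturday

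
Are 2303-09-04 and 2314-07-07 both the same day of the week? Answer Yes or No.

No

From Sep 4, 2303 to Jul 7, 2314 is 3959 days.
3959 mod 7 = 4, so they are different weekdays.
(Sep 4, 2303 is a Friday; Jul 7, 2314 is a Tuesday.)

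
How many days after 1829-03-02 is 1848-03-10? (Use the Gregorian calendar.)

Mar 2, 1829 → Mar 2, 1830: 365 days.
Mar 2, 1830 → Mar 2, 1831: 365 days.
Mar 2, 1831 → Mar 2, 1832: 366 days (Feb 29, 1832 is in that span).
Mar 2, 1832 → Mar 2, 1833: 365 days.
Mar 2, 1833 → Mar 2, 1834: 365 days.
Mar 2, 1834 → Mar 2, 1835: 365 days.
Mar 2, 1835 → Mar 2, 1836: 366 days (Feb 29, 1836 is in that span).
Mar 2, 1836 → Mar 2, 1837: 365 days.
Mar 2, 1837 → Mar 2, 1838: 365 days.
Mar 2, 1838 → Mar 2, 1839: 365 days.
Mar 2, 1839 → Mar 2, 1840: 366 days (Feb 29, 1840 is in that span).
Mar 2, 1840 → Mar 2, 1841: 365 days.
Mar 2, 1841 → Mar 2, 1842: 365 days.
Mar 2, 1842 → Mar 2, 1843: 365 days.
Mar 2, 1843 → Mar 2, 1844: 366 days (Feb 29, 1844 is in that span).
Mar 2, 1844 → Mar 2, 1845: 365 days.
Mar 2, 1845 → Mar 2, 1846: 365 days.
Mar 2, 1846 → Mar 2, 1847: 365 days.
Mar 2, 1847 → Apr 2, 1847: 31 days (March has 31).
Apr 2, 1847 → May 2, 1847: 30 days (April has 30).
May 2, 1847 → Jun 2, 1847: 31 days (May has 31).
Jun 2, 1847 → Jul 2, 1847: 30 days (June has 30).
Jul 2, 1847 → Aug 2, 1847: 31 days (July has 31).
Aug 2, 1847 → Sep 2, 1847: 31 days (August has 31).
Sep 2, 1847 → Oct 2, 1847: 30 days (September has 30).
Oct 2, 1847 → Nov 2, 1847: 31 days (October has 31).
Nov 2, 1847 → Dec 2, 1847: 30 days (November has 30).
Dec 2, 1847 → Jan 2, 1848: 31 days (December has 31).
Jan 2, 1848 → Feb 2, 1848: 31 days (January has 31).
Feb 2, 1848 → Mar 2, 1848: 29 days (February has 29).
Mar 2, 1848 → Mar 10, 1848: 8 days.
Total: 6948 days.

6948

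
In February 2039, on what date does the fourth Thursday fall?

February 24, 2039

February 1, 2039 is a Tuesday.
The first Thursday is therefore February 3 (2 days later).
The fourth Thursday is 3 + 3×7 = February 24.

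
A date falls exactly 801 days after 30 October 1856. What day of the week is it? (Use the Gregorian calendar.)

Sunday

First find the weekday of Oct 30, 1856. Doomsday rule: the anchor day for the 1800s is Friday. For year 56: 56÷12 = 4 r 8, and 8÷4 = 2, so 4+8+2 = 14.
Friday + 14 ≡ Friday — that's 1856's doomsday.
In October the doomsday date is Oct 10.
Oct 30 is 20 days after Oct 10; 20 mod 7 = 6, so Friday + 6 = Thursday.
801 mod 7 = 3, so 801 days after a Thursday is Thursday + 3 = Sunday.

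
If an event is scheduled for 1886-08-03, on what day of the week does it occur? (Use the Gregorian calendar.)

Tuesday

January 1, 1886 is a Friday.
Jan 1, 1886 → Feb 1, 1886: 31 days (January has 31).
Feb 1, 1886 → Mar 1, 1886: 28 days (February has 28).
Mar 1, 1886 → Apr 1, 1886: 31 days (March has 31).
Apr 1, 1886 → May 1, 1886: 30 days (April has 30).
May 1, 1886 → Jun 1, 1886: 31 days (May has 31).
Jun 1, 1886 → Jul 1, 1886: 30 days (June has 30).
Jul 1, 1886 → Aug 1, 1886: 31 days (July has 31).
Aug 1, 1886 → Aug 3, 1886: 2 days.
Total: 214 days.
214 mod 7 = 4, so Friday + 4 = Tuesday.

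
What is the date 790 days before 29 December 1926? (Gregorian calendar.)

October 30, 1924

−365 (one year) → Dec 29, 1925 (425 left).
−365 (one year) → Dec 29, 1924 (60 left).
−29 → Nov 30, 1924 (end of Nov, 30 days; 31 left).
−30 → Oct 31, 1924 (end of Oct, 31 days; 1 left).
−1 → Oct 30, 1924.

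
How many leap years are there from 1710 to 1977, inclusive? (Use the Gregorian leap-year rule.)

Multiples of 4 in [1710,1977]: 67.
Of those, multiples of 100: 2 (not leap unless ÷400).
Multiples of 400: 0.
Leap years = 67 − 2 + 0 = 65.

65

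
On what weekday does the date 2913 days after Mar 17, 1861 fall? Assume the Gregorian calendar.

First find the weekday of Mar 17, 1861. Doomsday rule: the anchor day for the 1800s is Friday. For year 61: 61÷12 = 5 r 1, and 1÷4 = 0, so 5+1+0 = 6.
Friday + 6 ≡ Thursday — that's 1861's doomsday.
In March the doomsday date is Mar 14.
Mar 17 is 3 days after Mar 14; 3 mod 7 = 3, so Thursday + 3 = Sunday.
2913 mod 7 = 1, so 2913 days after a Sunday is Sunday + 1 = Monday.

Monday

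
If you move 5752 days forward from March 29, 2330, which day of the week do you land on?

First find the weekday of Mar 29, 2330. Doomsday rule: the anchor day for the 2300s is Wednesday. For year 30: 30÷12 = 2 r 6, and 6÷4 = 1, so 2+6+1 = 9.
Wednesday + 9 ≡ Friday — that's 2330's doomsday.
In March the doomsday date is Mar 14.
Mar 29 is 15 days after Mar 14; 15 mod 7 = 1, so Friday + 1 = Saturday.
5752 mod 7 = 5, so 5752 days after a Saturday is Saturday + 5 = Thursday.

Thursday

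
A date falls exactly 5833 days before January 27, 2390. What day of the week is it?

Thursday

First find the weekday of Jan 27, 2390. Doomsday rule: the anchor day for the 2300s is Wednesday. For year 90: 90÷12 = 7 r 6, and 6÷4 = 1, so 7+6+1 = 14.
Wednesday + 14 ≡ Wednesday — that's 2390's doomsday.
In January the doomsday date is Jan 3 (2390 is not a leap year).
Jan 27 is 24 days after Jan 3; 24 mod 7 = 3, so Wednesday + 3 = Saturday.
5833 mod 7 = 2, so 5833 days before a Saturday is Saturday − 2 = Thursday.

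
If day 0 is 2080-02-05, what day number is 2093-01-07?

Feb 5, 2080 → Feb 5, 2081: 366 days (Feb 29, 2080 is in that span).
Feb 5, 2081 → Feb 5, 2082: 365 days.
Feb 5, 2082 → Feb 5, 2083: 365 days.
Feb 5, 2083 → Feb 5, 2084: 365 days.
Feb 5, 2084 → Feb 5, 2085: 366 days (Feb 29, 2084 is in that span).
Feb 5, 2085 → Feb 5, 2086: 365 days.
Feb 5, 2086 → Feb 5, 2087: 365 days.
Feb 5, 2087 → Feb 5, 2088: 365 days.
Feb 5, 2088 → Feb 5, 2089: 366 days (Feb 29, 2088 is in that span).
Feb 5, 2089 → Feb 5, 2090: 365 days.
Feb 5, 2090 → Feb 5, 2091: 365 days.
Feb 5, 2091 → Feb 5, 2092: 365 days.
Feb 5, 2092 → Mar 5, 2092: 29 days (February has 29).
Mar 5, 2092 → Apr 5, 2092: 31 days (March has 31).
Apr 5, 2092 → May 5, 2092: 30 days (April has 30).
May 5, 2092 → Jun 5, 2092: 31 days (May has 31).
Jun 5, 2092 → Jul 5, 2092: 30 days (June has 30).
Jul 5, 2092 → Aug 5, 2092: 31 days (July has 31).
Aug 5, 2092 → Sep 5, 2092: 31 days (August has 31).
Sep 5, 2092 → Oct 5, 2092: 30 days (September has 30).
Oct 5, 2092 → Nov 5, 2092: 31 days (October has 31).
Nov 5, 2092 → Dec 5, 2092: 30 days (November has 30).
Dec 5, 2092 → Jan 5, 2093: 31 days (December has 31).
Jan 5, 2093 → Jan 7, 2093: 2 days.
Total: 4720 days.

4720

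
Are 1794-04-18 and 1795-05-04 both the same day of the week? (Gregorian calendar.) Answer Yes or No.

From Apr 18, 1794 to May 4, 1795 is 381 days.
381 mod 7 = 3, so they are different weekdays.
(Apr 18, 1794 is a Friday; May 4, 1795 is a Monday.)

No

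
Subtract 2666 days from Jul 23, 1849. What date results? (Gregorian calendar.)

−365 (one year) → Jul 23, 1848 (2301 left).
−366 (one year; includes Feb 29, 1848) → Jul 23, 1847 (1935 left).
−365 (one year) → Jul 23, 1846 (1570 left).
−365 (one year) → Jul 23, 1845 (1205 left).
−365 (one year) → Jul 23, 1844 (840 left).
−366 (one year; includes Feb 29, 1844) → Jul 23, 1843 (474 left).
−365 (one year) → Jul 23, 1842 (109 left).
−23 → Jun 30, 1842 (end of Jun, 30 days; 86 left).
−30 → May 31, 1842 (end of May, 31 days; 56 left).
−31 → Apr 30, 1842 (end of Apr, 30 days; 25 left).
−25 → Apr 5, 1842.

April 5, 1842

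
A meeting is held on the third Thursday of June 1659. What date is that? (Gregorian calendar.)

June 1, 1659 is a Sunday.
The first Thursday is therefore June 5 (4 days later).
The third Thursday is 5 + 2×7 = June 19.

June 19, 1659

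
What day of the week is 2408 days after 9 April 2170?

Monday

First find the weekday of Apr 9, 2170. Doomsday rule: the anchor day for the 2100s is Sunday. For year 70: 70÷12 = 5 r 10, and 10÷4 = 2, so 5+10+2 = 17.
Sunday + 17 ≡ Wednesday — that's 2170's doomsday.
In April the doomsday date is Apr 4.
Apr 9 is 5 days after Apr 4; 5 mod 7 = 5, so Wednesday + 5 = Monday.
2408 mod 7 = 0, so 2408 days after a Monday is Monday + 0 = Monday.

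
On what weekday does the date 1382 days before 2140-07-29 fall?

Tuesday

Jul 29, 2140 is a Friday.
1382 mod 7 = 3, so 1382 days before a Friday is Friday − 3 = Tuesday.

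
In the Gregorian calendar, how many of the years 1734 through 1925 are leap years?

Multiples of 4 in [1734,1925]: 48.
Of those, multiples of 100: 2 (not leap unless ÷400).
Multiples of 400: 0.
Leap years = 48 − 2 + 0 = 46.

46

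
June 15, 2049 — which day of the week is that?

Doomsday rule: the anchor day for the 2000s is Tuesday. For year 49: 49÷12 = 4 r 1, and 1÷4 = 0, so 4+1+0 = 5.
Tuesday + 5 ≡ Sunday — that's 2049's doomsday.
In June the doomsday date is Jun 6.
Jun 15 is 9 days after Jun 6; 9 mod 7 = 2, so Sunday + 2 = Tuesday.

Tuesday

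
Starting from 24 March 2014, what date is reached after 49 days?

Mar has 31 days: +8 → Apr 1, 2014 (41 left).
Apr has 30 days: +30 → May 1, 2014 (11 left).
+11 → May 12, 2014.

May 12, 2014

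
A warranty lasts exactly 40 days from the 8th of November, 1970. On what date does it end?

December 18, 1970

Nov has 30 days: +23 → Dec 1, 1970 (17 left).
+17 → Dec 18, 1970.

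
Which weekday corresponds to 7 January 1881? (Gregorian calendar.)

Friday

Doomsday rule: the anchor day for the 1800s is Friday. For year 81: 81÷12 = 6 r 9, and 9÷4 = 2, so 6+9+2 = 17.
Friday + 17 ≡ Monday — that's 1881's doomsday.
In January the doomsday date is Jan 3 (1881 is not a leap year).
Jan 7 is 4 days after Jan 3; 4 mod 7 = 4, so Monday + 4 = Friday.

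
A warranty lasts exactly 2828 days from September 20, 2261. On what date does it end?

+365 (one year) → Sep 20, 2262 (2463 left).
+365 (one year) → Sep 20, 2263 (2098 left).
+366 (one year; includes Feb 29, 2264) → Sep 20, 2264 (1732 left).
+365 (one year) → Sep 20, 2265 (1367 left).
+365 (one year) → Sep 20, 2266 (1002 left).
+365 (one year) → Sep 20, 2267 (637 left).
+366 (one year; includes Feb 29, 2268) → Sep 20, 2268 (271 left).
Sep has 30 days: +11 → Oct 1, 2268 (260 left).
Oct has 31 days: +31 → Nov 1, 2268 (229 left).
Nov has 30 days: +30 → Dec 1, 2268 (199 left).
Dec has 31 days: +31 → Jan 1, 2269 (168 left).
Jan has 31 days: +31 → Feb 1, 2269 (137 left).
Feb has 28 days: +28 → Mar 1, 2269 (109 left).
Mar has 31 days: +31 → Apr 1, 2269 (78 left).
Apr has 30 days: +30 → May 1, 2269 (48 left).
May has 31 days: +31 → Jun 1, 2269 (17 left).
+17 → Jun 18, 2269.

June 18, 2269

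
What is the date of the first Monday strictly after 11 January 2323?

January 15, 2323

Jan 11, 2323 is a Thursday.
From Thursday to the next Monday is 4 days.
Jan 11, 2323 + 4 = Jan 15, 2323.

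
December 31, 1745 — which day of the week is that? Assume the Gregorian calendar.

Doomsday rule: the anchor day for the 1700s is Sunday. For year 45: 45÷12 = 3 r 9, and 9÷4 = 2, so 3+9+2 = 14.
Sunday + 14 ≡ Sunday — that's 1745's doomsday.
In December the doomsday date is Dec 12.
Dec 31 is 19 days after Dec 12; 19 mod 7 = 5, so Sunday + 5 = Friday.

Friday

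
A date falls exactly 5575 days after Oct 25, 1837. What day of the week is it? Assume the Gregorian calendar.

Saturday

Oct 25, 1837 is a Wednesday.
5575 mod 7 = 3, so 5575 days after a Wednesday is Wednesday + 3 = Saturday.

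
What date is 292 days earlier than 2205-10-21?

January 2, 2205

−21 → Sep 30, 2205 (end of Sep, 30 days; 271 left).
−30 → Aug 31, 2205 (end of Aug, 31 days; 241 left).
−31 → Jul 31, 2205 (end of Jul, 31 days; 210 left).
−31 → Jun 30, 2205 (end of Jun, 30 days; 179 left).
−30 → May 31, 2205 (end of May, 31 days; 149 left).
−31 → Apr 30, 2205 (end of Apr, 30 days; 118 left).
−30 → Mar 31, 2205 (end of Mar, 31 days; 88 left).
−31 → Feb 28, 2205 (end of Feb, 28 days; 57 left).
−28 → Jan 31, 2205 (end of Jan, 31 days; 29 left).
−29 → Jan 2, 2205.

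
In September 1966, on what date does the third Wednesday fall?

September 21, 1966

September 1, 1966 is a Thursday.
The first Wednesday is therefore September 7 (6 days later).
The third Wednesday is 7 + 2×7 = September 21.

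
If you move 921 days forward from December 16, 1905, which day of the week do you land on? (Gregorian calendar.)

Wednesday

First find the weekday of Dec 16, 1905. Doomsday rule: the anchor day for the 1900s is Wednesday. For year 05: 5÷12 = 0 r 5, and 5÷4 = 1, so 0+5+1 = 6.
Wednesday + 6 ≡ Tuesday — that's 1905's doomsday.
In December the doomsday date is Dec 12.
Dec 16 is 4 days after Dec 12; 4 mod 7 = 4, so Tuesday + 4 = Saturday.
921 mod 7 = 4, so 921 days after a Saturday is Saturday + 4 = Wednesday.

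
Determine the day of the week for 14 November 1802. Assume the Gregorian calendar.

Doomsday rule: the anchor day for the 1800s is Friday. For year 02: 2÷12 = 0 r 2, and 2÷4 = 0, so 0+2+0 = 2.
Friday + 2 ≡ Sunday — that's 1802's doomsday.
In November the doomsday date is Nov 7.
Nov 14 is 7 days after Nov 7; 7 mod 7 = 0, so Sunday + 0 = Sunday.

Sunday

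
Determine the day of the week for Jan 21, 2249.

Doomsday rule: the anchor day for the 2200s is Friday. For year 49: 49÷12 = 4 r 1, and 1÷4 = 0, so 4+1+0 = 5.
Friday + 5 ≡ Wednesday — that's 2249's doomsday.
In January the doomsday date is Jan 3 (2249 is not a leap year).
Jan 21 is 18 days after Jan 3; 18 mod 7 = 4, so Wednesday + 4 = Sunday.

Sunday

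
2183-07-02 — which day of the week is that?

Doomsday rule: the anchor day for the 2100s is Sunday. For year 83: 83÷12 = 6 r 11, and 11÷4 = 2, so 6+11+2 = 19.
Sunday + 19 ≡ Friday — that's 2183's doomsday.
In July the doomsday date is Jul 11.
Jul 2 is 9 days before Jul 11; 9 mod 7 = 2, so Friday − 2 = Wednesday.

Wednesday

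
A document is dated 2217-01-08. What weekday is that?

Doomsday rule: the anchor day for the 2200s is Friday. For year 17: 17÷12 = 1 r 5, and 5÷4 = 1, so 1+5+1 = 7.
Friday + 7 ≡ Friday — that's 2217's doomsday.
In January the doomsday date is Jan 3 (2217 is not a leap year).
Jan 8 is 5 days after Jan 3; 5 mod 7 = 5, so Friday + 5 = Wednesday.

Wednesday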